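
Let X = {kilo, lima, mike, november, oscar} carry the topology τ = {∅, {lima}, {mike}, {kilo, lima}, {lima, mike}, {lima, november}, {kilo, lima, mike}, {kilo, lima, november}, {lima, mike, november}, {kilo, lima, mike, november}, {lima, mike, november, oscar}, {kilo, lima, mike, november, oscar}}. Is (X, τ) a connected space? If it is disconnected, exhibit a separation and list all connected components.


(X, τ) is connected.

Find clopen sets (U ∈ τ with X ∖ U ∈ τ):
  U = ∅, X ∖ U = {kilo, lima, mike, november, oscar} — both open, so U is clopen.
  U = {kilo, lima, mike, november, oscar}, X ∖ U = ∅ — both open, so U is clopen.
Only trivial clopens (∅ and X) exist, so (X, τ) is connected.
Compute connected components by grouping points that agree on all clopens:
  component: {kilo, lima, mike, november, oscar}


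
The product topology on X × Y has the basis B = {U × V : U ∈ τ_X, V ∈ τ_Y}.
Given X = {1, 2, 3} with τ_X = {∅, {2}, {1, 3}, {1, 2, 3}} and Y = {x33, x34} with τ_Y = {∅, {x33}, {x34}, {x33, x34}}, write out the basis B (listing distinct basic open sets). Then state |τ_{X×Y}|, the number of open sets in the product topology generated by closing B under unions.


Basis B = {∅ × ∅, {2} × {x33}, {2} × {x34}, {1, 3} × {x33}, {1, 3} × {x34}, {2} × {x33, x34}, {1, 2, 3} × {x33}, {1, 2, 3} × {x34}, {1, 3} × {x33, x34}, {1, 2, 3} × {x33, x34}}; |τ_{X×Y}| = 16.

Enumerate products U × V with U ∈ τ_X, V ∈ τ_Y (deduplicated):
  ∅ × ∅ = {} (∅)
  {2} × {x33} = {(2,x33)}
  {2} × {x34} = {(2,x34)}
  {1, 3} × {x33} = {(1,x33), (3,x33)}
  {1, 3} × {x34} = {(1,x34), (3,x34)}
  {2} × {x33, x34} = {(2,x33), (2,x34)}
  {1, 2, 3} × {x33} = {(1,x33), (2,x33), (3,x33)}
  {1, 2, 3} × {x34} = {(1,x34), (2,x34), (3,x34)}
  {1, 3} × {x33, x34} = {(1,x33), (1,x34), (3,x33), (3,x34)}
  {1, 2, 3} × {x33, x34} = {(1,x33), (1,x34), (2,x33), (2,x34), (3,x33), (3,x34)}
These 10 distinct sets form the basis B.
Close under arbitrary unions to get τ_{X×Y}; counting gives |τ_{X×Y}| = 16.


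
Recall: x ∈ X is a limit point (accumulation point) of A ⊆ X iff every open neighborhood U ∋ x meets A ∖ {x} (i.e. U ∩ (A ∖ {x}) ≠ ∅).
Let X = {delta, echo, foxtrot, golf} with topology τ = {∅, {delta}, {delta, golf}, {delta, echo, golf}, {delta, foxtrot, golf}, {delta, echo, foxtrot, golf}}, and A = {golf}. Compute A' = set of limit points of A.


A' = {echo, foxtrot}

For each x ∈ X, list the open sets U ∈ τ with x ∈ U, then check whether U ∩ (A ∖ {x}) ≠ ∅ for every such U.
  x = delta: open {delta} ∋ x has {delta} ∩ (A ∖ {delta}) = ∅, so x is NOT a limit point.
  x = echo: opens ∋ x are {delta, echo, golf}, {delta, echo, foxtrot, golf}; each meets A ∖ {echo}, so x IS a limit point.
  x = foxtrot: opens ∋ x are {delta, foxtrot, golf}, {delta, echo, foxtrot, golf}; each meets A ∖ {foxtrot}, so x IS a limit point.
  x = golf: open {delta, golf} ∋ x has {delta, golf} ∩ (A ∖ {golf}) = ∅, so x is NOT a limit point.
Collecting: A' = {echo, foxtrot}.


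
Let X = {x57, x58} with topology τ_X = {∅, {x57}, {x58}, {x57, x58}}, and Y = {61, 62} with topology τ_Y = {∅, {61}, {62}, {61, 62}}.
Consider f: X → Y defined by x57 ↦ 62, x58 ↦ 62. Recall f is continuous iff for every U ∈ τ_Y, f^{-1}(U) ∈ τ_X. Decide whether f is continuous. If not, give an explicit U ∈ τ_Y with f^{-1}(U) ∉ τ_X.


f IS continuous.

Compute f^{-1}(U) for each U ∈ τ_Y:
  U = ∅: f^{-1}(U) = ∅ ∈ τ_X ✓.
  U = {61}: f^{-1}(U) = ∅ ∈ τ_X ✓.
  U = {62}: f^{-1}(U) = {x57, x58} ∈ τ_X ✓.
  U = {61, 62}: f^{-1}(U) = {x57, x58} ∈ τ_X ✓.
Every preimage lies in τ_X, so f IS continuous.


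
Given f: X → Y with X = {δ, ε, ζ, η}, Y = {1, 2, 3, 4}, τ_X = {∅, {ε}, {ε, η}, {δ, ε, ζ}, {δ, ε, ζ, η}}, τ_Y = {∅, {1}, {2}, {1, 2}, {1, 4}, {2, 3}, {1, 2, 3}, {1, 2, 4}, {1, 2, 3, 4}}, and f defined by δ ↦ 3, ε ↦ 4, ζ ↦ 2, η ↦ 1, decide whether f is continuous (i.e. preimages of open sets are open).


f is NOT continuous.

Compute f^{-1}(U) for each U ∈ τ_Y:
  U = ∅: f^{-1}(U) = ∅ ∈ τ_X ✓.
  U = {1}: f^{-1}(U) = {η} ∉ τ_X ✗.
  U = {2}: f^{-1}(U) = {ζ} ∉ τ_X ✗.
  U = {1, 2}: f^{-1}(U) = {ζ, η} ∉ τ_X ✗.
  U = {1, 4}: f^{-1}(U) = {ε, η} ∈ τ_X ✓.
  U = {2, 3}: f^{-1}(U) = {δ, ζ} ∉ τ_X ✗.
  U = {1, 2, 3}: f^{-1}(U) = {δ, ζ, η} ∉ τ_X ✗.
  U = {1, 2, 4}: f^{-1}(U) = {ε, ζ, η} ∉ τ_X ✗.
  U = {1, 2, 3, 4}: f^{-1}(U) = {δ, ε, ζ, η} ∈ τ_X ✓.
Found U = {1} with f^{-1}(U) = {η} not in τ_X. Therefore f is NOT continuous.


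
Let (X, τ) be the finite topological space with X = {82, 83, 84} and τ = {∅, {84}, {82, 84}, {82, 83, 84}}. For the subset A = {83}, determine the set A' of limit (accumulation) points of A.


A' = ∅

For each x ∈ X, list the open sets U ∈ τ with x ∈ U, then check whether U ∩ (A ∖ {x}) ≠ ∅ for every such U.
  x = 82: open {82, 84} ∋ x has {82, 84} ∩ (A ∖ {82}) = ∅, so x is NOT a limit point.
  x = 83: open {82, 83, 84} ∋ x has {82, 83, 84} ∩ (A ∖ {83}) = ∅, so x is NOT a limit point.
  x = 84: open {84} ∋ x has {84} ∩ (A ∖ {84}) = ∅, so x is NOT a limit point.
Collecting: A' = ∅.


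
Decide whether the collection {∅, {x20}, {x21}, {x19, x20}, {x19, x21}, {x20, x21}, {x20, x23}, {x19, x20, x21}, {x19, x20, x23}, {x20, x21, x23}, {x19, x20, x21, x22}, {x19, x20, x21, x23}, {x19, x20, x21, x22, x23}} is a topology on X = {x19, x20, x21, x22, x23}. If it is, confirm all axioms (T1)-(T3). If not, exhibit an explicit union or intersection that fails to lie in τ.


τ is NOT a topology on X.

Axiom (T1): ∅ ∈ τ? Yes; X ∈ τ? Yes.
Axiom (T2/T3): check pairwise unions and intersections of members of τ.
Counterexample for (T3): {x19, x20} ∩ {x19, x21} = {x19} ∉ τ. Therefore τ is NOT a topology.


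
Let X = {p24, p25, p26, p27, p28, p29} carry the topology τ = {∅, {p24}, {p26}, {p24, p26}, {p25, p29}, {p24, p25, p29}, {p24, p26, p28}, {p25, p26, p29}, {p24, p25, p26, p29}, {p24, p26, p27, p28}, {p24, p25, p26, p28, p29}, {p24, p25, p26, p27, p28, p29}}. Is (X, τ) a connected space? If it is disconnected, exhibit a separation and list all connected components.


(X, τ) is disconnected; components = [{p25, p29}, {p24, p26, p27, p28}].

Find clopen sets (U ∈ τ with X ∖ U ∈ τ):
  U = ∅, X ∖ U = {p24, p25, p26, p27, p28, p29} — both open, so U is clopen.
  U = {p25, p29}, X ∖ U = {p24, p26, p27, p28} — both open, so U is clopen.
  U = {p24, p26, p27, p28}, X ∖ U = {p25, p29} — both open, so U is clopen.
  U = {p24, p25, p26, p27, p28, p29}, X ∖ U = ∅ — both open, so U is clopen.
Nontrivial clopen(s) exist: e.g. {p24, p26, p27, p28}. So (X, τ) is disconnected.
Compute connected components by grouping points that agree on all clopens:
  component: {p25, p29}
  component: {p24, p26, p27, p28}


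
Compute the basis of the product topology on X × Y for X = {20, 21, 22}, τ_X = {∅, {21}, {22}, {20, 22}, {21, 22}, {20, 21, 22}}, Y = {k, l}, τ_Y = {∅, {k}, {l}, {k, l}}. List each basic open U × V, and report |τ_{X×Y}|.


Basis B = {∅ × ∅, {21} × {k}, {21} × {l}, {22} × {k}, {22} × {l}, {20, 22} × {k}, {20, 22} × {l}, {21} × {k, l}, {21, 22} × {k}, {21, 22} × {l}, {22} × {k, l}, {20, 21, 22} × {k}, {20, 21, 22} × {l}, {20, 22} × {k, l}, {21, 22} × {k, l}, {20, 21, 22} × {k, l}}; |τ_{X×Y}| = 36.

Enumerate products U × V with U ∈ τ_X, V ∈ τ_Y (deduplicated):
  ∅ × ∅ = {} (∅)
  {21} × {k} = {(21,k)}
  {21} × {l} = {(21,l)}
  {22} × {k} = {(22,k)}
  {22} × {l} = {(22,l)}
  {20, 22} × {k} = {(20,k), (22,k)}
  {20, 22} × {l} = {(20,l), (22,l)}
  {21} × {k, l} = {(21,k), (21,l)}
  {21, 22} × {k} = {(21,k), (22,k)}
  {21, 22} × {l} = {(21,l), (22,l)}
  {22} × {k, l} = {(22,k), (22,l)}
  {20, 21, 22} × {k} = {(20,k), (21,k), (22,k)}
  {20, 21, 22} × {l} = {(20,l), (21,l), (22,l)}
  {20, 22} × {k, l} = {(20,k), (20,l), (22,k), (22,l)}
  {21, 22} × {k, l} = {(21,k), (21,l), (22,k), (22,l)}
  {20, 21, 22} × {k, l} = {(20,k), (20,l), (21,k), (21,l), (22,k), (22,l)}
These 16 distinct sets form the basis B.
Close under arbitrary unions to get τ_{X×Y}; counting gives |τ_{X×Y}| = 36.


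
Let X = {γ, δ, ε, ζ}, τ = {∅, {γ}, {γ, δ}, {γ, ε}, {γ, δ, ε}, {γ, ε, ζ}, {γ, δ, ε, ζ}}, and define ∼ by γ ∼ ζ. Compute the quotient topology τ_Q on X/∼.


X/∼ = {[γ=ζ], [δ], [ε]}; |τ_Q| = 3.

Equivalence classes: [γ=ζ], [δ], [ε].
Quotient map π: X → X/∼ sends γ ↦ [γ=ζ], δ ↦ [δ], ε ↦ [ε], ζ ↦ [γ=ζ].
For each subset V ⊆ X/∼, compute π^{-1}(V) ⊆ X and check whether π^{-1}(V) ∈ τ. V is open in τ_Q iff π^{-1}(V) ∈ τ.
  V = {}: π^{-1}(V) = ∅ ∈ τ ✓.
  V = {[γ=ζ]}: π^{-1}(V) = {γ, ζ} ∉ τ ✗.
  V = {[δ]}: π^{-1}(V) = {δ} ∉ τ ✗.
  V = {[γ=ζ], [δ]}: π^{-1}(V) = {γ, δ, ζ} ∉ τ ✗.
  V = {[ε]}: π^{-1}(V) = {ε} ∉ τ ✗.
  V = {[γ=ζ], [ε]}: π^{-1}(V) = {γ, ε, ζ} ∈ τ ✓.
  V = {[δ], [ε]}: π^{-1}(V) = {δ, ε} ∉ τ ✗.
  V = {[γ=ζ], [δ], [ε]}: π^{-1}(V) = {γ, δ, ε, ζ} ∈ τ ✓.
Open sets in the quotient: τ_Q = {{}, {[γ=ζ], [ε]}, {[γ=ζ], [δ], [ε]}} (3 elements).


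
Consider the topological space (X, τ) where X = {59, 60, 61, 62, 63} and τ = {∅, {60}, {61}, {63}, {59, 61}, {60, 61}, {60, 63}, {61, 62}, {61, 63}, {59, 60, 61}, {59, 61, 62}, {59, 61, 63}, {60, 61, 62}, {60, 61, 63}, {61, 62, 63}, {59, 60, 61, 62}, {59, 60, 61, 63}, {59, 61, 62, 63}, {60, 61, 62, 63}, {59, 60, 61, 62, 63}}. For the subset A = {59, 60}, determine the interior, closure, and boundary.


int(A) = {60}, cl(A) = {59, 60}, ∂A = {59}.

Closed sets in (X, τ) are complements of opens:
  closed(X, τ) = {∅, {59}, {60}, {62}, {63}, {59, 60}, {59, 62}, {59, 63}, {60, 62}, {60, 63}, {62, 63}, {59, 60, 62}, {59, 60, 63}, {59, 61, 62}, {59, 62, 63}, {60, 62, 63}, {59, 60, 61, 62}, {59, 60, 62, 63}, {59, 61, 62, 63}, {59, 60, 61, 62, 63}}.
int(A) = ⋃ {U ∈ τ : U ⊆ A}. Opens contained in A: ∅, {60}.
Taking the union of these: int(A) = {60}.
cl(A) = ⋂ {C closed : A ⊆ C}. Closed sets containing A: {59, 60}, {59, 60, 62}, {59, 60, 63}, {59, 60, 61, 62}, {59, 60, 62, 63}, {59, 60, 61, 62, 63}.
Intersecting these: cl(A) = {59, 60}.
∂A = cl(A) ∖ int(A) = {59, 60} ∖ {60} = {59}.


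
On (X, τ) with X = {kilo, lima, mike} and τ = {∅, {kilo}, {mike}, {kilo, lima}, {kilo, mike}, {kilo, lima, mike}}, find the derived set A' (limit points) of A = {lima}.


A' = ∅

For each x ∈ X, list the open sets U ∈ τ with x ∈ U, then check whether U ∩ (A ∖ {x}) ≠ ∅ for every such U.
  x = kilo: open {kilo} ∋ x has {kilo} ∩ (A ∖ {kilo}) = ∅, so x is NOT a limit point.
  x = lima: open {kilo, lima} ∋ x has {kilo, lima} ∩ (A ∖ {lima}) = ∅, so x is NOT a limit point.
  x = mike: open {mike} ∋ x has {mike} ∩ (A ∖ {mike}) = ∅, so x is NOT a limit point.
Collecting: A' = ∅.


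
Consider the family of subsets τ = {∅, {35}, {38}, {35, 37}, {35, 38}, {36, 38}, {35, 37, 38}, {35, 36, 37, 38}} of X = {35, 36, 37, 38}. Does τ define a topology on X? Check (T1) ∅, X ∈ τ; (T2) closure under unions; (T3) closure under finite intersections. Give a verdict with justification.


τ is NOT a topology on X.

Axiom (T1): ∅ ∈ τ? Yes; X ∈ τ? Yes.
Axiom (T2/T3): check pairwise unions and intersections of members of τ.
Counterexample for (T2): {35} ∪ {36, 38} = {35, 36, 38} ∉ τ. Therefore τ is NOT a topology.


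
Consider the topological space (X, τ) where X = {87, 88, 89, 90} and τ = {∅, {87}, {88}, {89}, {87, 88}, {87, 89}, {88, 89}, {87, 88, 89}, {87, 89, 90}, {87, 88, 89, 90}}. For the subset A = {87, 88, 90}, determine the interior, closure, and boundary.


int(A) = {87, 88}, cl(A) = {87, 88, 90}, ∂A = {90}.

Closed sets in (X, τ) are complements of opens:
  closed(X, τ) = {∅, {88}, {90}, {87, 90}, {88, 90}, {89, 90}, {87, 88, 90}, {87, 89, 90}, {88, 89, 90}, {87, 88, 89, 90}}.
int(A) = ⋃ {U ∈ τ : U ⊆ A}. Opens contained in A: ∅, {87}, {88}, {87, 88}.
Taking the union of these: int(A) = {87, 88}.
cl(A) = ⋂ {C closed : A ⊆ C}. Closed sets containing A: {87, 88, 90}, {87, 88, 89, 90}.
Intersecting these: cl(A) = {87, 88, 90}.
∂A = cl(A) ∖ int(A) = {87, 88, 90} ∖ {87, 88} = {90}.


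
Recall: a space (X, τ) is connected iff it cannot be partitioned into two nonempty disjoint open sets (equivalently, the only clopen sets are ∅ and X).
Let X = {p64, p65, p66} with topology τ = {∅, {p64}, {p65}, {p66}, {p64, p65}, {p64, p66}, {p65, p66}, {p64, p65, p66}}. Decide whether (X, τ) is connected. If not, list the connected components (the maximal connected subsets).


(X, τ) is disconnected; components = [{p64}, {p65}, {p66}].

Find clopen sets (U ∈ τ with X ∖ U ∈ τ):
  U = ∅, X ∖ U = {p64, p65, p66} — both open, so U is clopen.
  U = {p64}, X ∖ U = {p65, p66} — both open, so U is clopen.
  U = {p65}, X ∖ U = {p64, p66} — both open, so U is clopen.
  U = {p66}, X ∖ U = {p64, p65} — both open, so U is clopen.
  U = {p64, p65}, X ∖ U = {p66} — both open, so U is clopen.
  U = {p64, p66}, X ∖ U = {p65} — both open, so U is clopen.
  U = {p65, p66}, X ∖ U = {p64} — both open, so U is clopen.
  U = {p64, p65, p66}, X ∖ U = ∅ — both open, so U is clopen.
Nontrivial clopen(s) exist: e.g. {p64, p66}. So (X, τ) is disconnected.
Compute connected components by grouping points that agree on all clopens:
  component: {p64}
  component: {p65}
  component: {p66}


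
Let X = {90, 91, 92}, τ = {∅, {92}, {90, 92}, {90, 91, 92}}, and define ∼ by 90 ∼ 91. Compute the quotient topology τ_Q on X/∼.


X/∼ = {[90=91], [92]}; |τ_Q| = 3.

Equivalence classes: [90=91], [92].
Quotient map π: X → X/∼ sends 90 ↦ [90=91], 91 ↦ [90=91], 92 ↦ [92].
For each subset V ⊆ X/∼, compute π^{-1}(V) ⊆ X and check whether π^{-1}(V) ∈ τ. V is open in τ_Q iff π^{-1}(V) ∈ τ.
  V = {}: π^{-1}(V) = ∅ ∈ τ ✓.
  V = {[90=91]}: π^{-1}(V) = {90, 91} ∉ τ ✗.
  V = {[92]}: π^{-1}(V) = {92} ∈ τ ✓.
  V = {[90=91], [92]}: π^{-1}(V) = {90, 91, 92} ∈ τ ✓.
Open sets in the quotient: τ_Q = {{}, {[92]}, {[90=91], [92]}} (3 elements).


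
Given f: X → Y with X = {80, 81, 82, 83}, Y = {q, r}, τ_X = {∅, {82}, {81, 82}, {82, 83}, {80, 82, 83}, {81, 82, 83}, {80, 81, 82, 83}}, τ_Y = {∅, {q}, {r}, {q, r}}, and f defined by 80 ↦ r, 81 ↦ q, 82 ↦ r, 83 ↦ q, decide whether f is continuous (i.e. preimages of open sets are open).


f is NOT continuous.

Compute f^{-1}(U) for each U ∈ τ_Y:
  U = ∅: f^{-1}(U) = ∅ ∈ τ_X ✓.
  U = {q}: f^{-1}(U) = {81, 83} ∉ τ_X ✗.
  U = {r}: f^{-1}(U) = {80, 82} ∉ τ_X ✗.
  U = {q, r}: f^{-1}(U) = {80, 81, 82, 83} ∈ τ_X ✓.
Found U = {q} with f^{-1}(U) = {81, 83} not in τ_X. Therefore f is NOT continuous.


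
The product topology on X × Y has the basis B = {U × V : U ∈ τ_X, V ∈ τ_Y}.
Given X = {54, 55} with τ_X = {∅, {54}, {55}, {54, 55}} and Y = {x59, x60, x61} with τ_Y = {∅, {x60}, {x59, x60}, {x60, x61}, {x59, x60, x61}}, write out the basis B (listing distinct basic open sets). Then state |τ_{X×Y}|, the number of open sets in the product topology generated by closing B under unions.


Basis B = {∅ × ∅, {54} × {x60}, {55} × {x60}, {54} × {x59, x60}, {54} × {x60, x61}, {54, 55} × {x60}, {55} × {x59, x60}, {55} × {x60, x61}, {54} × {x59, x60, x61}, {55} × {x59, x60, x61}, {54, 55} × {x59, x60}, {54, 55} × {x60, x61}, {54, 55} × {x59, x60, x61}}; |τ_{X×Y}| = 25.

Enumerate products U × V with U ∈ τ_X, V ∈ τ_Y (deduplicated):
  ∅ × ∅ = {} (∅)
  {54} × {x60} = {(54,x60)}
  {55} × {x60} = {(55,x60)}
  {54} × {x59, x60} = {(54,x59), (54,x60)}
  {54} × {x60, x61} = {(54,x60), (54,x61)}
  {54, 55} × {x60} = {(54,x60), (55,x60)}
  {55} × {x59, x60} = {(55,x59), (55,x60)}
  {55} × {x60, x61} = {(55,x60), (55,x61)}
  {54} × {x59, x60, x61} = {(54,x59), (54,x60), (54,x61)}
  {55} × {x59, x60, x61} = {(55,x59), (55,x60), (55,x61)}
  {54, 55} × {x59, x60} = {(54,x59), (54,x60), (55,x59), (55,x60)}
  {54, 55} × {x60, x61} = {(54,x60), (54,x61), (55,x60), (55,x61)}
  {54, 55} × {x59, x60, x61} = {(54,x59), (54,x60), (54,x61), (55,x59), (55,x60), (55,x61)}
These 13 distinct sets form the basis B.
Close under arbitrary unions to get τ_{X×Y}; counting gives |τ_{X×Y}| = 25.


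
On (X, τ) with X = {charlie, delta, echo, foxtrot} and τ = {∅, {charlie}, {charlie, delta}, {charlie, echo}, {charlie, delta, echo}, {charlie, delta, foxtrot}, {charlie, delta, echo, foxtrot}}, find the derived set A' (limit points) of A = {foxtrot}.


A' = ∅

For each x ∈ X, list the open sets U ∈ τ with x ∈ U, then check whether U ∩ (A ∖ {x}) ≠ ∅ for every such U.
  x = charlie: open {charlie} ∋ x has {charlie} ∩ (A ∖ {charlie}) = ∅, so x is NOT a limit point.
  x = delta: open {charlie, delta} ∋ x has {charlie, delta} ∩ (A ∖ {delta}) = ∅, so x is NOT a limit point.
  x = echo: open {charlie, echo} ∋ x has {charlie, echo} ∩ (A ∖ {echo}) = ∅, so x is NOT a limit point.
  x = foxtrot: open {charlie, delta, foxtrot} ∋ x has {charlie, delta, foxtrot} ∩ (A ∖ {foxtrot}) = ∅, so x is NOT a limit point.
Collecting: A' = ∅.


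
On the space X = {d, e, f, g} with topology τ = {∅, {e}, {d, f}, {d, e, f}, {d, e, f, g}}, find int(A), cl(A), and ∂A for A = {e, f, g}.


int(A) = {e}, cl(A) = {d, e, f, g}, ∂A = {d, f, g}.

Closed sets in (X, τ) are complements of opens:
  closed(X, τ) = {∅, {g}, {e, g}, {d, f, g}, {d, e, f, g}}.
int(A) = ⋃ {U ∈ τ : U ⊆ A}. Opens contained in A: ∅, {e}.
Taking the union of these: int(A) = {e}.
cl(A) = ⋂ {C closed : A ⊆ C}. Closed sets containing A: {d, e, f, g}.
Intersecting these: cl(A) = {d, e, f, g}.
∂A = cl(A) ∖ int(A) = {d, e, f, g} ∖ {e} = {d, f, g}.


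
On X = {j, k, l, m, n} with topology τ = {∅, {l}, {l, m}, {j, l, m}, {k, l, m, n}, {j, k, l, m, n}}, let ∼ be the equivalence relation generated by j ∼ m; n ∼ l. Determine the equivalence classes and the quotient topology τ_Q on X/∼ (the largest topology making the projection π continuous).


X/∼ = {[j=m], [k], [l=n]}; |τ_Q| = 2.

Equivalence classes: [j=m], [k], [l=n].
Quotient map π: X → X/∼ sends j ↦ [j=m], k ↦ [k], l ↦ [l=n], m ↦ [j=m], n ↦ [l=n].
For each subset V ⊆ X/∼, compute π^{-1}(V) ⊆ X and check whether π^{-1}(V) ∈ τ. V is open in τ_Q iff π^{-1}(V) ∈ τ.
  V = {}: π^{-1}(V) = ∅ ∈ τ ✓.
  V = {[j=m]}: π^{-1}(V) = {j, m} ∉ τ ✗.
  V = {[k]}: π^{-1}(V) = {k} ∉ τ ✗.
  V = {[j=m], [k]}: π^{-1}(V) = {j, k, m} ∉ τ ✗.
  V = {[l=n]}: π^{-1}(V) = {l, n} ∉ τ ✗.
  V = {[j=m], [l=n]}: π^{-1}(V) = {j, l, m, n} ∉ τ ✗.
  V = {[k], [l=n]}: π^{-1}(V) = {k, l, n} ∉ τ ✗.
  V = {[j=m], [k], [l=n]}: π^{-1}(V) = {j, k, l, m, n} ∈ τ ✓.
Open sets in the quotient: τ_Q = {{}, {[j=m], [k], [l=n]}} (2 elements).


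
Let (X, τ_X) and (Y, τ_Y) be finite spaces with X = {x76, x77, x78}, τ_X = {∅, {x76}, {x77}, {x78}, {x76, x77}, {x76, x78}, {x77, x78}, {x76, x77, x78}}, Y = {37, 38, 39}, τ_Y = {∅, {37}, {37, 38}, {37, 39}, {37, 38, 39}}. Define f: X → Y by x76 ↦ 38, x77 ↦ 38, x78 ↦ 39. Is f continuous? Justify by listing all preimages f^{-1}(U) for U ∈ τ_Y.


f IS continuous.

Compute f^{-1}(U) for each U ∈ τ_Y:
  U = ∅: f^{-1}(U) = ∅ ∈ τ_X ✓.
  U = {37}: f^{-1}(U) = ∅ ∈ τ_X ✓.
  U = {37, 38}: f^{-1}(U) = {x76, x77} ∈ τ_X ✓.
  U = {37, 39}: f^{-1}(U) = {x78} ∈ τ_X ✓.
  U = {37, 38, 39}: f^{-1}(U) = {x76, x77, x78} ∈ τ_X ✓.
Every preimage lies in τ_X, so f IS continuous.


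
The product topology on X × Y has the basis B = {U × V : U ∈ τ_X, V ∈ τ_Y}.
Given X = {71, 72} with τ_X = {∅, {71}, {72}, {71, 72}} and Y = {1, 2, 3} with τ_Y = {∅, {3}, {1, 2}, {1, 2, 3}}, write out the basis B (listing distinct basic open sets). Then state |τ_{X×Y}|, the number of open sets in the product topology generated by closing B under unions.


Basis B = {∅ × ∅, {71} × {3}, {72} × {3}, {71} × {1, 2}, {71, 72} × {3}, {72} × {1, 2}, {71} × {1, 2, 3}, {72} × {1, 2, 3}, {71, 72} × {1, 2}, {71, 72} × {1, 2, 3}}; |τ_{X×Y}| = 16.

Enumerate products U × V with U ∈ τ_X, V ∈ τ_Y (deduplicated):
  ∅ × ∅ = {} (∅)
  {71} × {3} = {(71,3)}
  {72} × {3} = {(72,3)}
  {71} × {1, 2} = {(71,1), (71,2)}
  {71, 72} × {3} = {(71,3), (72,3)}
  {72} × {1, 2} = {(72,1), (72,2)}
  {71} × {1, 2, 3} = {(71,1), (71,2), (71,3)}
  {72} × {1, 2, 3} = {(72,1), (72,2), (72,3)}
  {71, 72} × {1, 2} = {(71,1), (71,2), (72,1), (72,2)}
  {71, 72} × {1, 2, 3} = {(71,1), (71,2), (71,3), (72,1), (72,2), (72,3)}
These 10 distinct sets form the basis B.
Close under arbitrary unions to get τ_{X×Y}; counting gives |τ_{X×Y}| = 16.


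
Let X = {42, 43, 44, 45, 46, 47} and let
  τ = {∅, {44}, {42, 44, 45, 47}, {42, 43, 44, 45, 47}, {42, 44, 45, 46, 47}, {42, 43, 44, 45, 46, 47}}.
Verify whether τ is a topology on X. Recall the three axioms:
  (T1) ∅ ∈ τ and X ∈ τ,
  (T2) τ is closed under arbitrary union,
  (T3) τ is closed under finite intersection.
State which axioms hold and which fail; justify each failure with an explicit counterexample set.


τ IS a topology on X.

Axiom (T1): ∅ ∈ τ? Yes; X ∈ τ? Yes.
Axiom (T2/T3): check pairwise unions and intersections of members of τ.
All pairwise intersections and unions checked — each lies in τ. Therefore τ satisfies (T1), (T2), (T3): it IS a topology on X.


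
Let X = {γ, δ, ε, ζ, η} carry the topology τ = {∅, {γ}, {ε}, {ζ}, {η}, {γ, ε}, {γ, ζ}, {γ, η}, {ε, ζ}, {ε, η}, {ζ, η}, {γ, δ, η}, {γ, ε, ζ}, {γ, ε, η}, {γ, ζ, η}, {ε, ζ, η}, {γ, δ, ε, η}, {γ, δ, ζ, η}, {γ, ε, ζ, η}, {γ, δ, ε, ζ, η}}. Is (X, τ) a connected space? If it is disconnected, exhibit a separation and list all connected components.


(X, τ) is disconnected; components = [{ε}, {ζ}, {γ, δ, η}].

Find clopen sets (U ∈ τ with X ∖ U ∈ τ):
  U = ∅, X ∖ U = {γ, δ, ε, ζ, η} — both open, so U is clopen.
  U = {ε}, X ∖ U = {γ, δ, ζ, η} — both open, so U is clopen.
  U = {ζ}, X ∖ U = {γ, δ, ε, η} — both open, so U is clopen.
  U = {ε, ζ}, X ∖ U = {γ, δ, η} — both open, so U is clopen.
  U = {γ, δ, η}, X ∖ U = {ε, ζ} — both open, so U is clopen.
  U = {γ, δ, ε, η}, X ∖ U = {ζ} — both open, so U is clopen.
  U = {γ, δ, ζ, η}, X ∖ U = {ε} — both open, so U is clopen.
  U = {γ, δ, ε, ζ, η}, X ∖ U = ∅ — both open, so U is clopen.
Nontrivial clopen(s) exist: e.g. {ε, ζ}. So (X, τ) is disconnected.
Compute connected components by grouping points that agree on all clopens:
  component: {ε}
  component: {ζ}
  component: {γ, δ, η}


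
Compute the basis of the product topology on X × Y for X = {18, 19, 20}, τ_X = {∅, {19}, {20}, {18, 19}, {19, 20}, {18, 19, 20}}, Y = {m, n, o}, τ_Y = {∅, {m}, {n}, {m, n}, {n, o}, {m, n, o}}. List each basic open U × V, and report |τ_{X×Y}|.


Basis B = {∅ × ∅, {19} × {m}, {19} × {n}, {20} × {m}, {20} × {n}, {18, 19} × {m}, {18, 19} × {n}, {19} × {m, n}, {19, 20} × {m}, {19} × {n, o}, {19, 20} × {n}, {20} × {m, n}, {20} × {n, o}, {18, 19, 20} × {m}, {18, 19, 20} × {n}, {19} × {m, n, o}, {20} × {m, n, o}, {18, 19} × {m, n}, {18, 19} × {n, o}, {19, 20} × {m, n}, {19, 20} × {n, o}, {18, 19} × {m, n, o}, {18, 19, 20} × {m, n}, {18, 19, 20} × {n, o}, {19, 20} × {m, n, o}, {18, 19, 20} × {m, n, o}}; |τ_{X×Y}| = 108.

Enumerate products U × V with U ∈ τ_X, V ∈ τ_Y (deduplicated):
  ∅ × ∅ = {} (∅)
  {19} × {m} = {(19,m)}
  {19} × {n} = {(19,n)}
  {20} × {m} = {(20,m)}
  {20} × {n} = {(20,n)}
  {18, 19} × {m} = {(18,m), (19,m)}
  {18, 19} × {n} = {(18,n), (19,n)}
  {19} × {m, n} = {(19,m), (19,n)}
  {19, 20} × {m} = {(19,m), (20,m)}
  {19} × {n, o} = {(19,n), (19,o)}
  {19, 20} × {n} = {(19,n), (20,n)}
  {20} × {m, n} = {(20,m), (20,n)}
  {20} × {n, o} = {(20,n), (20,o)}
  {18, 19, 20} × {m} = {(18,m), (19,m), (20,m)}
  {18, 19, 20} × {n} = {(18,n), (19,n), (20,n)}
  {19} × {m, n, o} = {(19,m), (19,n), (19,o)}
  {20} × {m, n, o} = {(20,m), (20,n), (20,o)}
  {18, 19} × {m, n} = {(18,m), (18,n), (19,m), (19,n)}
  {18, 19} × {n, o} = {(18,n), (18,o), (19,n), (19,o)}
  {19, 20} × {m, n} = {(19,m), (19,n), (20,m), (20,n)}
  {19, 20} × {n, o} = {(19,n), (19,o), (20,n), (20,o)}
  {18, 19} × {m, n, o} = {(18,m), (18,n), (18,o), (19,m), (19,n), (19,o)}
  {18, 19, 20} × {m, n} = {(18,m), (18,n), (19,m), (19,n), (20,m), (20,n)}
  {18, 19, 20} × {n, o} = {(18,n), (18,o), (19,n), (19,o), (20,n), (20,o)}
  {19, 20} × {m, n, o} = {(19,m), (19,n), (19,o), (20,m), (20,n), (20,o)}
  {18, 19, 20} × {m, n, o} = {(18,m), (18,n), (18,o), (19,m), (19,n), (19,o), (20,m), (20,n), (20,o)}
These 26 distinct sets form the basis B.
Close under arbitrary unions to get τ_{X×Y}; counting gives |τ_{X×Y}| = 108.


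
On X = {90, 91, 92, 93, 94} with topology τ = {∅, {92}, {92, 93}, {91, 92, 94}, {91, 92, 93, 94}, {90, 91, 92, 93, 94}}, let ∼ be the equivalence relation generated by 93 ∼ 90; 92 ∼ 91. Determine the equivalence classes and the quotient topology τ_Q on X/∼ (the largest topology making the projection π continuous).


X/∼ = {[90=93], [91=92], [94]}; |τ_Q| = 3.

Equivalence classes: [90=93], [91=92], [94].
Quotient map π: X → X/∼ sends 90 ↦ [90=93], 91 ↦ [91=92], 92 ↦ [91=92], 93 ↦ [90=93], 94 ↦ [94].
For each subset V ⊆ X/∼, compute π^{-1}(V) ⊆ X and check whether π^{-1}(V) ∈ τ. V is open in τ_Q iff π^{-1}(V) ∈ τ.
  V = {}: π^{-1}(V) = ∅ ∈ τ ✓.
  V = {[90=93]}: π^{-1}(V) = {90, 93} ∉ τ ✗.
  V = {[91=92]}: π^{-1}(V) = {91, 92} ∉ τ ✗.
  V = {[90=93], [91=92]}: π^{-1}(V) = {90, 91, 92, 93} ∉ τ ✗.
  V = {[94]}: π^{-1}(V) = {94} ∉ τ ✗.
  V = {[90=93], [94]}: π^{-1}(V) = {90, 93, 94} ∉ τ ✗.
  V = {[91=92], [94]}: π^{-1}(V) = {91, 92, 94} ∈ τ ✓.
  V = {[90=93], [91=92], [94]}: π^{-1}(V) = {90, 91, 92, 93, 94} ∈ τ ✓.
Open sets in the quotient: τ_Q = {{}, {[91=92], [94]}, {[90=93], [91=92], [94]}} (3 elements).


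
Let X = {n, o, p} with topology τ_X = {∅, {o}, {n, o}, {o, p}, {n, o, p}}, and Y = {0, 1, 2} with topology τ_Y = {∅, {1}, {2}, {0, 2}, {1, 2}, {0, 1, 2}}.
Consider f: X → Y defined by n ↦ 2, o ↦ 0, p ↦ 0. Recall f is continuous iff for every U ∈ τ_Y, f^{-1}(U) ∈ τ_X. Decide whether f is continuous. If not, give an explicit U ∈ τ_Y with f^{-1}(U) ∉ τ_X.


f is NOT continuous.

Compute f^{-1}(U) for each U ∈ τ_Y:
  U = ∅: f^{-1}(U) = ∅ ∈ τ_X ✓.
  U = {1}: f^{-1}(U) = ∅ ∈ τ_X ✓.
  U = {2}: f^{-1}(U) = {n} ∉ τ_X ✗.
  U = {0, 2}: f^{-1}(U) = {n, o, p} ∈ τ_X ✓.
  U = {1, 2}: f^{-1}(U) = {n} ∉ τ_X ✗.
  U = {0, 1, 2}: f^{-1}(U) = {n, o, p} ∈ τ_X ✓.
Found U = {2} with f^{-1}(U) = {n} not in τ_X. Therefore f is NOT continuous.


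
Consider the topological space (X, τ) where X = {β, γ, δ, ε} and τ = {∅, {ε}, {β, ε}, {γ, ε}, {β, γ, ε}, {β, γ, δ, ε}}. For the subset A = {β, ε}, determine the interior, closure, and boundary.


int(A) = {β, ε}, cl(A) = {β, γ, δ, ε}, ∂A = {γ, δ}.

Closed sets in (X, τ) are complements of opens:
  closed(X, τ) = {∅, {δ}, {β, δ}, {γ, δ}, {β, γ, δ}, {β, γ, δ, ε}}.
int(A) = ⋃ {U ∈ τ : U ⊆ A}. Opens contained in A: ∅, {ε}, {β, ε}.
Taking the union of these: int(A) = {β, ε}.
cl(A) = ⋂ {C closed : A ⊆ C}. Closed sets containing A: {β, γ, δ, ε}.
Intersecting these: cl(A) = {β, γ, δ, ε}.
∂A = cl(A) ∖ int(A) = {β, γ, δ, ε} ∖ {β, ε} = {γ, δ}.


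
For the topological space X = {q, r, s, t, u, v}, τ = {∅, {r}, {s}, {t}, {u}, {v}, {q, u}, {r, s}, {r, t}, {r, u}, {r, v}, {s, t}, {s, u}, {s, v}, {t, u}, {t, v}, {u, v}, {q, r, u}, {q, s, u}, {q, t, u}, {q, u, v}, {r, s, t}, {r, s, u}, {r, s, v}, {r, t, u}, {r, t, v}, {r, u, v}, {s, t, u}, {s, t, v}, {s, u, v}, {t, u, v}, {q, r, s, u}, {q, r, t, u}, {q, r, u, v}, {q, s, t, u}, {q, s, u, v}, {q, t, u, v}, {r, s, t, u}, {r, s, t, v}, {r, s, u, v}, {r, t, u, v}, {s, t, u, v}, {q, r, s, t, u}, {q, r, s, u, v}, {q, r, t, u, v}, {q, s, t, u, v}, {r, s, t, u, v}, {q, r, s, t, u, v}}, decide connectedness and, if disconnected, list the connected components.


(X, τ) is disconnected; components = [{r}, {s}, {t}, {v}, {q, u}].

Find clopen sets (U ∈ τ with X ∖ U ∈ τ):
  U = ∅, X ∖ U = {q, r, s, t, u, v} — both open, so U is clopen.
  U = {r}, X ∖ U = {q, s, t, u, v} — both open, so U is clopen.
  U = {s}, X ∖ U = {q, r, t, u, v} — both open, so U is clopen.
  U = {t}, X ∖ U = {q, r, s, u, v} — both open, so U is clopen.
  U = {v}, X ∖ U = {q, r, s, t, u} — both open, so U is clopen.
  U = {q, u}, X ∖ U = {r, s, t, v} — both open, so U is clopen.
  U = {r, s}, X ∖ U = {q, t, u, v} — both open, so U is clopen.
  U = {r, t}, X ∖ U = {q, s, u, v} — both open, so U is clopen.
  U = {r, v}, X ∖ U = {q, s, t, u} — both open, so U is clopen.
  U = {s, t}, X ∖ U = {q, r, u, v} — both open, so U is clopen.
  U = {s, v}, X ∖ U = {q, r, t, u} — both open, so U is clopen.
  U = {t, v}, X ∖ U = {q, r, s, u} — both open, so U is clopen.
  U = {q, r, u}, X ∖ U = {s, t, v} — both open, so U is clopen.
  U = {q, s, u}, X ∖ U = {r, t, v} — both open, so U is clopen.
  U = {q, t, u}, X ∖ U = {r, s, v} — both open, so U is clopen.
  U = {q, u, v}, X ∖ U = {r, s, t} — both open, so U is clopen.
  U = {r, s, t}, X ∖ U = {q, u, v} — both open, so U is clopen.
  U = {r, s, v}, X ∖ U = {q, t, u} — both open, so U is clopen.
  U = {r, t, v}, X ∖ U = {q, s, u} — both open, so U is clopen.
  U = {s, t, v}, X ∖ U = {q, r, u} — both open, so U is clopen.
  U = {q, r, s, u}, X ∖ U = {t, v} — both open, so U is clopen.
  U = {q, r, t, u}, X ∖ U = {s, v} — both open, so U is clopen.
  U = {q, r, u, v}, X ∖ U = {s, t} — both open, so U is clopen.
  U = {q, s, t, u}, X ∖ U = {r, v} — both open, so U is clopen.
  U = {q, s, u, v}, X ∖ U = {r, t} — both open, so U is clopen.
  U = {q, t, u, v}, X ∖ U = {r, s} — both open, so U is clopen.
  U = {r, s, t, v}, X ∖ U = {q, u} — both open, so U is clopen.
  U = {q, r, s, t, u}, X ∖ U = {v} — both open, so U is clopen.
  U = {q, r, s, u, v}, X ∖ U = {t} — both open, so U is clopen.
  U = {q, r, t, u, v}, X ∖ U = {s} — both open, so U is clopen.
  U = {q, s, t, u, v}, X ∖ U = {r} — both open, so U is clopen.
  U = {q, r, s, t, u, v}, X ∖ U = ∅ — both open, so U is clopen.
Nontrivial clopen(s) exist: e.g. {t}. So (X, τ) is disconnected.
Compute connected components by grouping points that agree on all clopens:
  component: {r}
  component: {s}
  component: {t}
  component: {v}
  component: {q, u}


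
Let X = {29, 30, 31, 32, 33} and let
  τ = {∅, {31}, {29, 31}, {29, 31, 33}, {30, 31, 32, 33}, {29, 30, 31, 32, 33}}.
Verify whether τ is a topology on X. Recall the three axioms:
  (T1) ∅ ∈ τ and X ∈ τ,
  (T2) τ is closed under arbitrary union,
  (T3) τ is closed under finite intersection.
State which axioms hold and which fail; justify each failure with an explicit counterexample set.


τ is NOT a topology on X.

Axiom (T1): ∅ ∈ τ? Yes; X ∈ τ? Yes.
Axiom (T2/T3): check pairwise unions and intersections of members of τ.
Counterexample for (T3): {29, 31, 33} ∩ {30, 31, 32, 33} = {31, 33} ∉ τ. Therefore τ is NOT a topology.


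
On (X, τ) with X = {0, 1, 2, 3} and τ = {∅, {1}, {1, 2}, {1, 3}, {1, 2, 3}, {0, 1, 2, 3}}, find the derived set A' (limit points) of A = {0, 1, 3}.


A' = {0, 2, 3}

For each x ∈ X, list the open sets U ∈ τ with x ∈ U, then check whether U ∩ (A ∖ {x}) ≠ ∅ for every such U.
  x = 0: opens ∋ x are {0, 1, 2, 3}; each meets A ∖ {0}, so x IS a limit point.
  x = 1: open {1} ∋ x has {1} ∩ (A ∖ {1}) = ∅, so x is NOT a limit point.
  x = 2: opens ∋ x are {1, 2}, {1, 2, 3}, {0, 1, 2, 3}; each meets A ∖ {2}, so x IS a limit point.
  x = 3: opens ∋ x are {1, 3}, {1, 2, 3}, {0, 1, 2, 3}; each meets A ∖ {3}, so x IS a limit point.
Collecting: A' = {0, 2, 3}.


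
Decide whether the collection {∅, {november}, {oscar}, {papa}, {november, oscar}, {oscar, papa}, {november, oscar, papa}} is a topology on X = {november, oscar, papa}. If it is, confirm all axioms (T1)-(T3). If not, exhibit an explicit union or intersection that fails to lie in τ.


τ is NOT a topology on X.

Axiom (T1): ∅ ∈ τ? Yes; X ∈ τ? Yes.
Axiom (T2/T3): check pairwise unions and intersections of members of τ.
Counterexample for (T2): {november} ∪ {papa} = {november, papa} ∉ τ. Therefore τ is NOT a topology.


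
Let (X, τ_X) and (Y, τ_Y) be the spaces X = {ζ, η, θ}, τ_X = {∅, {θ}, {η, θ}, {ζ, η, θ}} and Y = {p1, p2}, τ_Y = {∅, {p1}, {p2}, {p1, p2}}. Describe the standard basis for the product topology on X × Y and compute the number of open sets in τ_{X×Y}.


Basis B = {∅ × ∅, {θ} × {p1}, {θ} × {p2}, {η, θ} × {p1}, {η, θ} × {p2}, {θ} × {p1, p2}, {ζ, η, θ} × {p1}, {ζ, η, θ} × {p2}, {η, θ} × {p1, p2}, {ζ, η, θ} × {p1, p2}}; |τ_{X×Y}| = 16.

Enumerate products U × V with U ∈ τ_X, V ∈ τ_Y (deduplicated):
  ∅ × ∅ = {} (∅)
  {θ} × {p1} = {(θ,p1)}
  {θ} × {p2} = {(θ,p2)}
  {η, θ} × {p1} = {(η,p1), (θ,p1)}
  {η, θ} × {p2} = {(η,p2), (θ,p2)}
  {θ} × {p1, p2} = {(θ,p1), (θ,p2)}
  {ζ, η, θ} × {p1} = {(ζ,p1), (η,p1), (θ,p1)}
  {ζ, η, θ} × {p2} = {(ζ,p2), (η,p2), (θ,p2)}
  {η, θ} × {p1, p2} = {(η,p1), (η,p2), (θ,p1), (θ,p2)}
  {ζ, η, θ} × {p1, p2} = {(ζ,p1), (ζ,p2), (η,p1), (η,p2), (θ,p1), (θ,p2)}
These 10 distinct sets form the basis B.
Close under arbitrary unions to get τ_{X×Y}; counting gives |τ_{X×Y}| = 16.


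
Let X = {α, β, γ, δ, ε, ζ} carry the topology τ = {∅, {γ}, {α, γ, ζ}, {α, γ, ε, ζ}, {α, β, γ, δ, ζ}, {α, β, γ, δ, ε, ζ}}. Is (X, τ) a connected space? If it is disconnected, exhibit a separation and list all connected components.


(X, τ) is connected.

Find clopen sets (U ∈ τ with X ∖ U ∈ τ):
  U = ∅, X ∖ U = {α, β, γ, δ, ε, ζ} — both open, so U is clopen.
  U = {α, β, γ, δ, ε, ζ}, X ∖ U = ∅ — both open, so U is clopen.
Only trivial clopens (∅ and X) exist, so (X, τ) is connected.
Compute connected components by grouping points that agree on all clopens:
  component: {α, β, γ, δ, ε, ζ}


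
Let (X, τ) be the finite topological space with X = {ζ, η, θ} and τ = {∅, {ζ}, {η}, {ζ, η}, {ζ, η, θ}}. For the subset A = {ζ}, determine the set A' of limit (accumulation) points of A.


A' = {θ}

For each x ∈ X, list the open sets U ∈ τ with x ∈ U, then check whether U ∩ (A ∖ {x}) ≠ ∅ for every such U.
  x = ζ: open {ζ} ∋ x has {ζ} ∩ (A ∖ {ζ}) = ∅, so x is NOT a limit point.
  x = η: open {η} ∋ x has {η} ∩ (A ∖ {η}) = ∅, so x is NOT a limit point.
  x = θ: opens ∋ x are {ζ, η, θ}; each meets A ∖ {θ}, so x IS a limit point.
Collecting: A' = {θ}.


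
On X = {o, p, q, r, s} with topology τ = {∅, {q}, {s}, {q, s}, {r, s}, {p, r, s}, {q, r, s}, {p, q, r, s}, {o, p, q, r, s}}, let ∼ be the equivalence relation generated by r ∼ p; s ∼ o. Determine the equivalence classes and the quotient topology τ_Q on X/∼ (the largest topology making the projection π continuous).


X/∼ = {[o=s], [p=r], [q]}; |τ_Q| = 3.

Equivalence classes: [o=s], [p=r], [q].
Quotient map π: X → X/∼ sends o ↦ [o=s], p ↦ [p=r], q ↦ [q], r ↦ [p=r], s ↦ [o=s].
For each subset V ⊆ X/∼, compute π^{-1}(V) ⊆ X and check whether π^{-1}(V) ∈ τ. V is open in τ_Q iff π^{-1}(V) ∈ τ.
  V = {}: π^{-1}(V) = ∅ ∈ τ ✓.
  V = {[o=s]}: π^{-1}(V) = {o, s} ∉ τ ✗.
  V = {[p=r]}: π^{-1}(V) = {p, r} ∉ τ ✗.
  V = {[o=s], [p=r]}: π^{-1}(V) = {o, p, r, s} ∉ τ ✗.
  V = {[q]}: π^{-1}(V) = {q} ∈ τ ✓.
  V = {[o=s], [q]}: π^{-1}(V) = {o, q, s} ∉ τ ✗.
  V = {[p=r], [q]}: π^{-1}(V) = {p, q, r} ∉ τ ✗.
  V = {[o=s], [p=r], [q]}: π^{-1}(V) = {o, p, q, r, s} ∈ τ ✓.
Open sets in the quotient: τ_Q = {{}, {[q]}, {[o=s], [p=r], [q]}} (3 elements).


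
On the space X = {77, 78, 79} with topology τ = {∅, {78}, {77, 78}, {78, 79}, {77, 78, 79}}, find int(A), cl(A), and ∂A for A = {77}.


int(A) = ∅, cl(A) = {77}, ∂A = {77}.

Closed sets in (X, τ) are complements of opens:
  closed(X, τ) = {∅, {77}, {79}, {77, 79}, {77, 78, 79}}.
int(A) = ⋃ {U ∈ τ : U ⊆ A}. Opens contained in A: ∅.
Taking the union of these: int(A) = ∅.
cl(A) = ⋂ {C closed : A ⊆ C}. Closed sets containing A: {77}, {77, 79}, {77, 78, 79}.
Intersecting these: cl(A) = {77}.
∂A = cl(A) ∖ int(A) = {77} ∖ ∅ = {77}.


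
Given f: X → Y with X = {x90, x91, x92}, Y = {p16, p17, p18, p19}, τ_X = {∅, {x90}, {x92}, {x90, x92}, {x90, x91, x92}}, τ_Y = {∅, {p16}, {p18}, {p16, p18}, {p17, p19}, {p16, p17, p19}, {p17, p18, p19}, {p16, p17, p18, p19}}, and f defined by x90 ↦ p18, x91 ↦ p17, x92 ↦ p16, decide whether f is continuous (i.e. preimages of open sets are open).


f is NOT continuous.

Compute f^{-1}(U) for each U ∈ τ_Y:
  U = ∅: f^{-1}(U) = ∅ ∈ τ_X ✓.
  U = {p16}: f^{-1}(U) = {x92} ∈ τ_X ✓.
  U = {p18}: f^{-1}(U) = {x90} ∈ τ_X ✓.
  U = {p16, p18}: f^{-1}(U) = {x90, x92} ∈ τ_X ✓.
  U = {p17, p19}: f^{-1}(U) = {x91} ∉ τ_X ✗.
  U = {p16, p17, p19}: f^{-1}(U) = {x91, x92} ∉ τ_X ✗.
  U = {p17, p18, p19}: f^{-1}(U) = {x90, x91} ∉ τ_X ✗.
  U = {p16, p17, p18, p19}: f^{-1}(U) = {x90, x91, x92} ∈ τ_X ✓.
Found U = {p17, p19} with f^{-1}(U) = {x91} not in τ_X. Therefore f is NOT continuous.


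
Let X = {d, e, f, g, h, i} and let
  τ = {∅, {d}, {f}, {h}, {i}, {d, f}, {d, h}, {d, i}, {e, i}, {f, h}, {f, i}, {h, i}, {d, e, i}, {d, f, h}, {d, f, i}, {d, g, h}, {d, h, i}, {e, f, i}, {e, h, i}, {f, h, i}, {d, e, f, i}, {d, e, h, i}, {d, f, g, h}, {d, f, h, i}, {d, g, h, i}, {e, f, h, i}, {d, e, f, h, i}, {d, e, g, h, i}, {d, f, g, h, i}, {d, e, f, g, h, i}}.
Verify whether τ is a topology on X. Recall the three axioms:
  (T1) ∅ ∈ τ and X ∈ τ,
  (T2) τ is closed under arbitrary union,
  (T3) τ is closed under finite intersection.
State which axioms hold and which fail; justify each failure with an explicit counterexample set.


τ IS a topology on X.

Axiom (T1): ∅ ∈ τ? Yes; X ∈ τ? Yes.
Axiom (T2/T3): check pairwise unions and intersections of members of τ.
All pairwise intersections and unions checked — each lies in τ. Therefore τ satisfies (T1), (T2), (T3): it IS a topology on X.


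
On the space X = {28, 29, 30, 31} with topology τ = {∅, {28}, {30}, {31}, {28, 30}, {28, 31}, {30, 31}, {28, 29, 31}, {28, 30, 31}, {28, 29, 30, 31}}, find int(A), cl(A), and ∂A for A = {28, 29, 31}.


int(A) = {28, 29, 31}, cl(A) = {28, 29, 31}, ∂A = ∅.

Closed sets in (X, τ) are complements of opens:
  closed(X, τ) = {∅, {29}, {30}, {28, 29}, {29, 30}, {29, 31}, {28, 29, 30}, {28, 29, 31}, {29, 30, 31}, {28, 29, 30, 31}}.
int(A) = ⋃ {U ∈ τ : U ⊆ A}. Opens contained in A: ∅, {28}, {31}, {28, 31}, {28, 29, 31}.
Taking the union of these: int(A) = {28, 29, 31}.
cl(A) = ⋂ {C closed : A ⊆ C}. Closed sets containing A: {28, 29, 31}, {28, 29, 30, 31}.
Intersecting these: cl(A) = {28, 29, 31}.
∂A = cl(A) ∖ int(A) = {28, 29, 31} ∖ {28, 29, 31} = ∅.


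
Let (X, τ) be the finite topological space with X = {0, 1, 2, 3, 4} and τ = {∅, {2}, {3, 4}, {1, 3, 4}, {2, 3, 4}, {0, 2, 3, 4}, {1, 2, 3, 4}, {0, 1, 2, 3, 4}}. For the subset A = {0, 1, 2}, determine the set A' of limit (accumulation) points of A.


A' = {0}

For each x ∈ X, list the open sets U ∈ τ with x ∈ U, then check whether U ∩ (A ∖ {x}) ≠ ∅ for every such U.
  x = 0: opens ∋ x are {0, 2, 3, 4}, {0, 1, 2, 3, 4}; each meets A ∖ {0}, so x IS a limit point.
  x = 1: open {1, 3, 4} ∋ x has {1, 3, 4} ∩ (A ∖ {1}) = ∅, so x is NOT a limit point.
  x = 2: open {2} ∋ x has {2} ∩ (A ∖ {2}) = ∅, so x is NOT a limit point.
  x = 3: open {3, 4} ∋ x has {3, 4} ∩ (A ∖ {3}) = ∅, so x is NOT a limit point.
  x = 4: open {3, 4} ∋ x has {3, 4} ∩ (A ∖ {4}) = ∅, so x is NOT a limit point.
Collecting: A' = {0}.
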